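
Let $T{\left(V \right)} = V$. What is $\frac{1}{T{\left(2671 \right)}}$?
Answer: $\frac{1}{2671} \approx 0.00037439$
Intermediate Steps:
$\frac{1}{T{\left(2671 \right)}} = \frac{1}{2671}$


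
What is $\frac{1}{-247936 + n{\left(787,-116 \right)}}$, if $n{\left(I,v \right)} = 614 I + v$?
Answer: $\frac{1}{235166} \approx 4.2523 \cdot 10^{-6}$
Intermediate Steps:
$n{\left(I,v \right)} = v + 614 I$
$\frac{1}{-247936 + n{\left(787,-116 \right)}} = \frac{1}{-247936 + \left(-116 + 614 \cdot 787\right)} = \frac{1}{-247936 + \left(-116 + 483218\right)} = \frac{1}{-247936 + 483102} = \frac{1}{235166}$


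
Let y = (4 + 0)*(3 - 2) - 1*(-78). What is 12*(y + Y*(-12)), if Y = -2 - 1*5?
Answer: 1992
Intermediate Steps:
Y = -7 (Y = -2 - 5 = -7)
y = 82 (y = 4*1 + 78 = 4 + 78 = 82)
12*(y + Y*(-12)) = 12*(82 - 7*(-12)) = 12*(82 + 84) = 12*166 = 1992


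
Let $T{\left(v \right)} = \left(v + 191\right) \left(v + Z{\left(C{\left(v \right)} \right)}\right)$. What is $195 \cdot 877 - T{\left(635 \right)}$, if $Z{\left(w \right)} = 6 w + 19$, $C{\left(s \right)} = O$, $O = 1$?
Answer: $-374145$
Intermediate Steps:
$C{\left(s \right)} = 1$
$Z{\left(w \right)} = 19 + 6 w$
$T{\left(v \right)} = \left(25 + v\right) \left(191 + v\right)$ ($T{\left(v \right)} = \left(v + 191\right) \left(v + \left(19 + 6 \cdot 1\right)\right) = \left(191 + v\right) \left(v + \left(19 + 6\right)\right) = \left(191 + v\right) \left(v + 25\right) = \left(191 + v\right) \left(25 + v\right) = \left(25 + v\right) \left(191 + v\right)$)
$195 \cdot 877 - T{\left(635 \right)} = 195 \cdot 877 - \left(4775 + 635^{2} + 216 \cdot 635\right) = 171015 - \left(4775 + 403225 + 137160\right) = 171015 - 545160 = -374145$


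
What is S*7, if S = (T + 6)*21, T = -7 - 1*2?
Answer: -441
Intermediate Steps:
T = -9 (T = -7 - 2 = -9)
S = -63 (S = (-9 + 6)*21 = -3*21 = -63)
S*7 = -63*7 = -441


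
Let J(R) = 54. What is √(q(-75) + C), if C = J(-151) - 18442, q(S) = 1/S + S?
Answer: I*√4154178/15 ≈ 135.88*I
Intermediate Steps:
q(S) = S + 1/S
C = -18388 (C = 54 - 18442 = -18388)
√(q(-75) + C) = √((-75 + 1/(-75)) - 18388) = √((-75 - 1/75) - 18388) = √(-5626/75 - 18388) = √(-1384726/75) = I*√4154178/15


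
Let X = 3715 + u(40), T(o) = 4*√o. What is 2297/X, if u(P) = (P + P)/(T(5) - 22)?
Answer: 34434327/55626245 + 36752*√5/278131225 ≈ 0.61933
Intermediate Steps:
u(P) = 2*P/(-22 + 4*√5) (u(P) = (P + P)/(4*√5 - 22) = (2*P)/(-22 + 4*√5) = 2*P/(-22 + 4*√5))
X = 374775/101 - 80*√5/101 (X = 3715 + (-11/101*40 - 2/101*40*√5) = 3715 + (-440/101 - 80*√5/101) = 374775/101 - 80*√5/101 ≈ 3708.9)
2297/X = 2297/(374775/101 - 80*√5/101)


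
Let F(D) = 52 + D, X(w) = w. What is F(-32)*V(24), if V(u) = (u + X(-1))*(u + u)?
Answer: 22080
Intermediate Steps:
V(u) = 2*u*(-1 + u) (V(u) = (u - 1)*(u + u) = (-1 + u)*(2*u) = 2*u*(-1 + u))
F(-32)*V(24) = (52 - 32)*(2*24*(-1 + 24)) = 20*(2*24*23) = 20*1104 = 22080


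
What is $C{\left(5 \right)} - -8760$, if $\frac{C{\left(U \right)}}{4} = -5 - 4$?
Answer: $8724$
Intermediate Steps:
$C{\left(U \right)} = -36$ ($C{\left(U \right)} = 4 \left(-5 - 4\right) = 4 \left(-9\right) = -36$)
$C{\left(5 \right)} - -8760 = -36 - -8760 = -36 + 8760 = 8724$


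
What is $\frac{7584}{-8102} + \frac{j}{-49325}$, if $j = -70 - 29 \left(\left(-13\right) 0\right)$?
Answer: $- \frac{37351366}{39963115} \approx -0.93465$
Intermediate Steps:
$j = -70$ ($j = -70 - 0 = -70 + 0 = -70$)
$\frac{7584}{-8102} + \frac{j}{-49325} = \frac{7584}{-8102} - \frac{70}{-49325} = 7584 \left(- \frac{1}{8102}\right) - - \frac{14}{9865} = - \frac{3792}{4051} + \frac{14}{9865} = - \frac{37351366}{39963115}$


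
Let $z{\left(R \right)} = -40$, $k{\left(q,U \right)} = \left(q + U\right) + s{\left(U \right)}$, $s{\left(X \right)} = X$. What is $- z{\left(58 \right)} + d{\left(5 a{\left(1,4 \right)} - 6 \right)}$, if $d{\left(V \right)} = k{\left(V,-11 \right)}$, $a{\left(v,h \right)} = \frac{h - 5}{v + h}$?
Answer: $11$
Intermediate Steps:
$a{\left(v,h \right)} = \frac{-5 + h}{h + v}$
$k{\left(q,U \right)} = q + 2 U$ ($k{\left(q,U \right)} = \left(q + U\right) + U = \left(U + q\right) + U = q + 2 U$)
$d{\left(V \right)} = -22 + V$ ($d{\left(V \right)} = V + 2 \left(-11\right) = V - 22 = -22 + V$)
$- z{\left(58 \right)} + d{\left(5 a{\left(1,4 \right)} - 6 \right)} = \left(-1\right) \left(-40\right) - \left(28 - \frac{5 \left(-5 + 4\right)}{4 + 1}\right) = 40 - \left(28 - 5 \cdot \frac{1}{5} \left(-1\right)\right) = 40 - \left(28 - 1 \left(-1\right)\right) = 40 + \left(-22 + \left(5 \left(- \frac{1}{5}\right) - 6\right)\right) = 40 - 29 = 11$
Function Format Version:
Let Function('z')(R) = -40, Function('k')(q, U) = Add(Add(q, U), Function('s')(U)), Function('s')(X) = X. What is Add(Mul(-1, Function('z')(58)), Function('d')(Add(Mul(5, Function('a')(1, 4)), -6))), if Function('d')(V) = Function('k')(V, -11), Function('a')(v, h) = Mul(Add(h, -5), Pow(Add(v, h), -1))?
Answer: 11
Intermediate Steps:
Function('a')(v, h) = Mul(Pow(Add(h, v), -1), Add(-5, h)) (Function('a')(v, h) = Mul(Add(-5, h), Pow(Add(h, v), -1)) = Mul(Pow(Add(h, v), -1), Add(-5, h)))
Function('k')(q, U) = Add(q, Mul(2, U)) (Function('k')(q, U) = Add(Add(q, U), U) = Add(Add(U, q), U) = Add(q, Mul(2, U)))
Function('d')(V) = Add(-22, V) (Function('d')(V) = Add(V, Mul(2, -11)) = Add(V, -22) = Add(-22, V))
Add(Mul(-1, Function('z')(58)), Function('d')(Add(Mul(5, Function('a')(1, 4)), -6))) = Add(Mul(-1, -40), Add(-22, Add(Mul(5, Mul(Pow(Add(4, 1), -1), Add(-5, 4))), -6))) = Add(40, Add(-22, Add(Mul(5, Mul(Pow(5, -1), -1)), -6))) = Add(40, Add(-22, Add(Mul(5, Mul(Rational(1, 5), -1)), -6))) = Add(40, Add(-22, Add(Mul(5, Rational(-1, 5)), -6))) = Add(40, Add(-22, Add(-1, -6))) = Add(40, Add(-22, -7)) = Add(40, -29) = 11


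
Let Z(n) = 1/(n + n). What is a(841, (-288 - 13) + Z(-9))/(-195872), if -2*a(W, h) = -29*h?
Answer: 157151/7051392 ≈ 0.022287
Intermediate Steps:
Z(n) = 1/(2*n)
a(W, h) = 29*h/2 (a(W, h) = -(-29)*h/2 = 29*h/2)
a(841, (-288 - 13) + Z(-9))/(-195872) = (29*((-288 - 13) + (½)/(-9))/2)/(-195872) = (29*(-301 + (½)*(-⅑))/2)*(-1/195872) = (29*(-301 - 1/18)/2)*(-1/195872) = ((29/2)*(-5419/18))*(-1/195872) = -157151/36*(-1/195872) = 157151/7051392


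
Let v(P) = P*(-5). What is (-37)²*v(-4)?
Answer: 27380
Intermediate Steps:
v(P) = -5*P
(-37)²*v(-4) = (-37)²*(-5*(-4)) = 1369*20 = 27380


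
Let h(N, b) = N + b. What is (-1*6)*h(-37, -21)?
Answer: 348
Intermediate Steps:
(-1*6)*h(-37, -21) = (-1*6)*(-37 - 21) = -6*(-58) = 348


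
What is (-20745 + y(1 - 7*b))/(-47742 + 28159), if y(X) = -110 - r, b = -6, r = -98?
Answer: 20757/19583 ≈ 1.0599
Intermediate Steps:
y(X) = -12 (y(X) = -110 - 1*(-98) = -110 + 98 = -12)
(-20745 + y(1 - 7*b))/(-47742 + 28159) = (-20745 - 12)/(-47742 + 28159) = -20757/(-19583) = -20757*(-1/19583) = 20757/19583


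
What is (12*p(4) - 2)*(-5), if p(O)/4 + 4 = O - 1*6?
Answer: 1450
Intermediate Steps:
p(O) = -40 + 4*O (p(O) = -16 + 4*(O - 1*6) = -16 + 4*(O - 6) = -16 + 4*(-6 + O) = -16 + (-24 + 4*O) = -40 + 4*O)
(12*p(4) - 2)*(-5) = (12*(-40 + 4*4) - 2)*(-5) = (12*(-40 + 16) - 2)*(-5) = (12*(-24) - 2)*(-5) = (-288 - 2)*(-5) = -290*(-5) = 1450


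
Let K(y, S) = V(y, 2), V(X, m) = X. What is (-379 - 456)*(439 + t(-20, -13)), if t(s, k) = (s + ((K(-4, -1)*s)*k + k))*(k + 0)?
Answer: -12013980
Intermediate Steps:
K(y, S) = y
t(s, k) = k*(k + s - 4*k*s) (t(s, k) = (s + ((-4*s)*k + k))*(k + 0) = (s + (-4*k*s + k))*k = (s + (k - 4*k*s))*k = (k + s - 4*k*s)*k = k*(k + s - 4*k*s))
(-379 - 456)*(439 + t(-20, -13)) = (-379 - 456)*(439 - 13*(-13 - 20 - 4*(-13)*(-20))) = -835*(439 - 13*(-13 - 20 - 1040)) = -835*(439 - 13*(-1073)) = -835*(439 + 13949) = -835*14388 = -12013980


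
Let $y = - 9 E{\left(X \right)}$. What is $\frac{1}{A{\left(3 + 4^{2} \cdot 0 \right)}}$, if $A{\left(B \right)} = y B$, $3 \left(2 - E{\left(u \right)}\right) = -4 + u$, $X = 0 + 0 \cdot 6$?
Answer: $- \frac{1}{90} \approx -0.011111$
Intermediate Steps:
$X = 0$ ($X = 0 + 0 = 0$)
$E{\left(u \right)} = \frac{10}{3} - \frac{u}{3}$ ($E{\left(u \right)} = 2 - \frac{-4 + u}{3} = 2 - \left(- \frac{4}{3} + \frac{u}{3}\right) = \frac{10}{3} - \frac{u}{3}$)
$y = -30$ ($y = - 9 \left(\frac{10}{3} - 0\right) = - 9 \left(\frac{10}{3} + 0\right) = \left(-9\right) \frac{10}{3} = -30$)
$A{\left(B \right)} = - 30 B$
$\frac{1}{A{\left(3 + 4^{2} \cdot 0 \right)}} = \frac{1}{\left(-30\right) \left(3 + 4^{2} \cdot 0\right)} = \frac{1}{\left(-30\right) \left(3 + 16 \cdot 0\right)} = \frac{1}{\left(-30\right) \left(3 + 0\right)} = \frac{1}{\left(-30\right) 3} = \frac{1}{-90} = - \frac{1}{90}$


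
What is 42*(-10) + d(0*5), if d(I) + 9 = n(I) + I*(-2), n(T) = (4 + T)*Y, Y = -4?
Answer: -445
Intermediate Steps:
n(T) = -16 - 4*T (n(T) = (4 + T)*(-4) = -16 - 4*T)
d(I) = -25 - 6*I (d(I) = -9 + ((-16 - 4*I) + I*(-2)) = -9 + ((-16 - 4*I) - 2*I) = -9 + (-16 - 6*I) = -25 - 6*I)
42*(-10) + d(0*5) = 42*(-10) + (-25 - 0*5) = -420 + (-25 - 6*0) = -420 + (-25 + 0) = -420 - 25 = -445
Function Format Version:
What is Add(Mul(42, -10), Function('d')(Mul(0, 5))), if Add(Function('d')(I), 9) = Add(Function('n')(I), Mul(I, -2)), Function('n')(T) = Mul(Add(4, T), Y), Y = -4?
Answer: -445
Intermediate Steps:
Function('n')(T) = Add(-16, Mul(-4, T)) (Function('n')(T) = Mul(Add(4, T), -4) = Add(-16, Mul(-4, T)))
Function('d')(I) = Add(-25, Mul(-6, I)) (Function('d')(I) = Add(-9, Add(Add(-16, Mul(-4, I)), Mul(I, -2))) = Add(-9, Add(Add(-16, Mul(-4, I)), Mul(-2, I))) = Add(-9, Add(-16, Mul(-6, I))) = Add(-25, Mul(-6, I)))
Add(Mul(42, -10), Function('d')(Mul(0, 5))) = Add(Mul(42, -10), Add(-25, Mul(-6, Mul(0, 5)))) = Add(-420, Add(-25, Mul(-6, 0))) = Add(-420, Add(-25, 0)) = Add(-420, -25) = -445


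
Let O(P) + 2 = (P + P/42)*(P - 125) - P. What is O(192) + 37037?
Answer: 350093/7 ≈ 50013.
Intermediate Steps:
O(P) = -2 - P + 43*P*(-125 + P)/42 (O(P) = -2 + ((P + P/42)*(P - 125) - P) = -2 + ((P + P*(1/42))*(-125 + P) - P) = -2 + ((P + P/42)*(-125 + P) - P) = -2 + ((43*P/42)*(-125 + P) - P) = -2 + (43*P*(-125 + P)/42 - P) = -2 + (-P + 43*P*(-125 + P)/42) = -2 - P + 43*P*(-125 + P)/42)
O(192) + 37037 = (-2 - 5417/42*192 + (43/42)*192²) + 37037 = (-2 - 173344/7 + (43/42)*36864) + 37037 = (-2 - 173344/7 + 264192/7) + 37037 = 90834/7 + 37037 = 350093/7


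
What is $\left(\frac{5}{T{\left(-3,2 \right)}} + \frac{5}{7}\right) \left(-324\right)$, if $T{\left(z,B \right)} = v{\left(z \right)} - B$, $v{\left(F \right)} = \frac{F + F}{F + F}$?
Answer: $\frac{9720}{7} \approx 1388.6$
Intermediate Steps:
$v{\left(F \right)} = 1$ ($v{\left(F \right)} = \frac{2 F}{2 F} = 2 F \frac{1}{2 F} = 1$)
$T{\left(z,B \right)} = 1 - B$
$\left(\frac{5}{T{\left(-3,2 \right)}} + \frac{5}{7}\right) \left(-324\right) = \left(\frac{5}{1 - 2} + \frac{5}{7}\right) \left(-324\right) = \left(\frac{5}{1 - 2} + 5 \cdot \frac{1}{7}\right) \left(-324\right) = \left(\frac{5}{-1} + \frac{5}{7}\right) \left(-324\right) = \left(5 \left(-1\right) + \frac{5}{7}\right) \left(-324\right) = \left(-5 + \frac{5}{7}\right) \left(-324\right) = \left(- \frac{30}{7}\right) \left(-324\right) = \frac{9720}{7}$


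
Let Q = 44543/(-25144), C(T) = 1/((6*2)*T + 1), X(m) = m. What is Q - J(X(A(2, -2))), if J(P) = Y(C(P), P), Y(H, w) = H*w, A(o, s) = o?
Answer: -1163863/628600 ≈ -1.8515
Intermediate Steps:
C(T) = 1/(1 + 12*T) (C(T) = 1/(12*T + 1) = 1/(1 + 12*T))
J(P) = P/(1 + 12*P)
Q = -44543/25144 (Q = 44543*(-1/25144) = -44543/25144 ≈ -1.7715)
Q - J(X(A(2, -2))) = -44543/25144 - 2/(1 + 12*2) = -44543/25144 - 2/(1 + 24) = -44543/25144 - 2/25 = -1163863/628600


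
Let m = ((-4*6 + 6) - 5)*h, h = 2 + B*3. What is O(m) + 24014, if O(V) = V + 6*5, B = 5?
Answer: 23653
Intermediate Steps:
h = 17 (h = 2 + 5*3 = 2 + 15 = 17)
m = -391 (m = ((-4*6 + 6) - 5)*17 = ((-24 + 6) - 5)*17 = (-18 - 5)*17 = -23*17 = -391)
O(V) = 30 + V (O(V) = V + 30 = 30 + V)
O(m) + 24014 = (30 - 391) + 24014 = -361 + 24014 = 23653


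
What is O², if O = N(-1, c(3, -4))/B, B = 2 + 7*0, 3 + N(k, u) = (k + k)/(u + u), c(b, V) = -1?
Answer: 1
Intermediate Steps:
N(k, u) = -3 + k/u (N(k, u) = -3 + (k + k)/(u + u) = -3 + (2*k)/((2*u)) = -3 + (2*k)*(1/(2*u)) = -3 + k/u)
B = 2 (B = 2 + 0 = 2)
O = -1 (O = (-3 - 1/(-1))/2 = (-3 - 1*(-1))*(½) = (-3 + 1)*(½) = -2*½ = -1)
O² = (-1)² = 1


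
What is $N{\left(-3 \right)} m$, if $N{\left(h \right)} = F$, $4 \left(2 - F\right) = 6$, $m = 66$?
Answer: $33$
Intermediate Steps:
$F = \frac{1}{2}$ ($F = 2 - \frac{3}{2} = \frac{1}{2} \approx 0.5$)
$N{\left(h \right)} = \frac{1}{2}$
$N{\left(-3 \right)} m = \frac{1}{2} \cdot 66 = 33$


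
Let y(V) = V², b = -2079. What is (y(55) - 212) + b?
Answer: 734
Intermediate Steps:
(y(55) - 212) + b = (55² - 212) - 2079 = (3025 - 212) - 2079 = 2813 - 2079 = 734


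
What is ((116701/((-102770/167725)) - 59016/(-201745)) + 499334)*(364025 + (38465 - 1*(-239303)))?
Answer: 822005057698902012087/4146666730 ≈ 1.9823e+11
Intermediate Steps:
((116701/((-102770/167725)) - 59016/(-201745)) + 499334)*(364025 + (38465 - 1*(-239303))) = ((116701/((-102770*1/167725)) - 59016*(-1/201745)) + 499334)*(364025 + (38465 + 239303)) = ((116701/(-20554/33545) + 59016/201745) + 499334)*(364025 + 277768) = ((116701*(-33545/20554) + 59016/201745) + 499334)*641793 = ((-3914735045/20554 + 59016/201745) + 499334)*641793 = (-789777008638661/4146666730 + 499334)*641793 = (1280794676319159/4146666730)*641793 = 822005057698902012087/4146666730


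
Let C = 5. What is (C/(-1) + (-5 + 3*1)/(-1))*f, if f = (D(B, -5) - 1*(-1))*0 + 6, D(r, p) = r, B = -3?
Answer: -18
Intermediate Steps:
f = 6 (f = (-3 - 1*(-1))*0 + 6 = (-3 + 1)*0 + 6 = -2*0 + 6 = 0 + 6 = 6)
(C/(-1) + (-5 + 3*1)/(-1))*f = (5/(-1) + (-5 + 3*1)/(-1))*6 = (5*(-1) + (-5 + 3)*(-1))*6 = (-5 - 2*(-1))*6 = (-5 + 2)*6 = -3*6 = -18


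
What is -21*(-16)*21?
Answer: 7056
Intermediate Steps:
-21*(-16)*21 = 336*21 = 7056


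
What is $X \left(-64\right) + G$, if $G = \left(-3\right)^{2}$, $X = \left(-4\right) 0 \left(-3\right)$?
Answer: $9$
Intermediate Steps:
$X = 0$ ($X = 0 \left(-3\right) = 0$)
$G = 9$
$X \left(-64\right) + G = 0 \left(-64\right) + 9 = 0 + 9 = 9$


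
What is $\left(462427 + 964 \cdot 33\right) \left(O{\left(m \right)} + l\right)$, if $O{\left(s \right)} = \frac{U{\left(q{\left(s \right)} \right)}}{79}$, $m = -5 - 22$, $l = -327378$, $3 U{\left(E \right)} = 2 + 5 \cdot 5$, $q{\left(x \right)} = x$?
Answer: $- \frac{12782430603867}{79} \approx -1.618 \cdot 10^{11}$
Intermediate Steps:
$U{\left(E \right)} = 9$ ($U{\left(E \right)} = \frac{2 + 5 \cdot 5}{3} = \frac{2 + 25}{3} = \frac{1}{3} \cdot 27 = 9$)
$m = -27$ ($m = -5 - 22 = -27$)
$O{\left(s \right)} = \frac{9}{79}$
$\left(462427 + 964 \cdot 33\right) \left(O{\left(m \right)} + l\right) = \left(462427 + 964 \cdot 33\right) \left(\frac{9}{79} - 327378\right) = \left(462427 + 31812\right) \left(- \frac{25862853}{79}\right) = 494239 \left(- \frac{25862853}{79}\right) = - \frac{12782430603867}{79}$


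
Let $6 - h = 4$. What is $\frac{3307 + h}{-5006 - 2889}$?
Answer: $- \frac{3309}{7895} \approx -0.41913$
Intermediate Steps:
$h = 2$ ($h = 6 - 4 = 2$)
$\frac{3307 + h}{-5006 - 2889} = \frac{3307 + 2}{-5006 - 2889} = \frac{3309}{-7895} = 3309 \left(- \frac{1}{7895}\right) = - \frac{3309}{7895}$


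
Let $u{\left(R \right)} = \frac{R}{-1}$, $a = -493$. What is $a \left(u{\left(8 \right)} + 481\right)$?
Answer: $-233189$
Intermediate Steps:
$u{\left(R \right)} = - R$ ($u{\left(R \right)} = R \left(-1\right) = - R$)
$a \left(u{\left(8 \right)} + 481\right) = - 493 \left(\left(-1\right) 8 + 481\right) = - 493 \left(-8 + 481\right) = \left(-493\right) 473 = -233189$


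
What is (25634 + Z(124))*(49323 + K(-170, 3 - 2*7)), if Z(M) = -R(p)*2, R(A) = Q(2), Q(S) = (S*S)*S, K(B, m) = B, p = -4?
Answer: 1259201554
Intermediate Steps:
Q(S) = S³ (Q(S) = S²*S = S³)
R(A) = 8 (R(A) = 2³ = 8)
Z(M) = -16 (Z(M) = -1*8*2 = -8*2 = -16)
(25634 + Z(124))*(49323 + K(-170, 3 - 2*7)) = (25634 - 16)*(49323 - 170) = 25618*49153 = 1259201554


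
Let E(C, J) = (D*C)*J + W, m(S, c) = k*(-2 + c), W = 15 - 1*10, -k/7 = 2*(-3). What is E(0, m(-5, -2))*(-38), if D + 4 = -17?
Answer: -190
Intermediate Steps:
D = -21 (D = -4 - 17 = -21)
k = 42 (k = -14*(-3) = -7*(-6) = 42)
W = 5 (W = 15 - 10 = 5)
m(S, c) = -84 + 42*c (m(S, c) = 42*(-2 + c) = -84 + 42*c)
E(C, J) = 5 - 21*C*J (E(C, J) = (-21*C)*J + 5 = -21*C*J + 5 = 5 - 21*C*J)
E(0, m(-5, -2))*(-38) = (5 - 21*0*(-84 + 42*(-2)))*(-38) = (5 - 21*0*(-84 - 84))*(-38) = (5 - 21*0*(-168))*(-38) = (5 + 0)*(-38) = 5*(-38) = -190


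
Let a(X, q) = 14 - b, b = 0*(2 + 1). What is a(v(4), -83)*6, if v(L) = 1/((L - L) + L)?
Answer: 84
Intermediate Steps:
b = 0 (b = 0*3 = 0)
v(L) = 1/L (v(L) = 1/(0 + L) = 1/L)
a(X, q) = 14 (a(X, q) = 14 - 1*0 = 14 + 0 = 14)
a(v(4), -83)*6 = 14*6 = 84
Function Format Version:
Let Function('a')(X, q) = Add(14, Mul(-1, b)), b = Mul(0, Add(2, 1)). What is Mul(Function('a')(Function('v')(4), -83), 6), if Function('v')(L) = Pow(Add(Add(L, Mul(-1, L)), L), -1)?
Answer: 84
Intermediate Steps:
b = 0 (b = Mul(0, 3) = 0)
Function('v')(L) = Pow(L, -1) (Function('v')(L) = Pow(Add(0, L), -1) = Pow(L, -1))
Function('a')(X, q) = 14 (Function('a')(X, q) = Add(14, Mul(-1, 0)) = Add(14, 0) = 14)
Mul(Function('a')(Function('v')(4), -83), 6) = Mul(14, 6) = 84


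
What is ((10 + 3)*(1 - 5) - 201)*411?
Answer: -103983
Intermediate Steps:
((10 + 3)*(1 - 5) - 201)*411 = (13*(-4) - 201)*411 = (-52 - 201)*411 = -253*411 = -103983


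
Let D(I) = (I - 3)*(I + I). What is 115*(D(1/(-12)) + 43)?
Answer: 360295/72 ≈ 5004.1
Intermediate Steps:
D(I) = 2*I*(-3 + I) (D(I) = (-3 + I)*(2*I) = 2*I*(-3 + I))
115*(D(1/(-12)) + 43) = 115*(2*(-3 + 1/(-12))/(-12) + 43) = 115*(2*(-1/12)*(-3 - 1/12) + 43) = 115*(2*(-1/12)*(-37/12) + 43) = 115*(37/72 + 43) = 115*(3133/72) = 360295/72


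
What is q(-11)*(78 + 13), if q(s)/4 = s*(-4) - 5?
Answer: 14196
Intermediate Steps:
q(s) = -20 - 16*s (q(s) = 4*(s*(-4) - 5) = 4*(-4*s - 5) = 4*(-5 - 4*s) = -20 - 16*s)
q(-11)*(78 + 13) = (-20 - 16*(-11))*(78 + 13) = (-20 + 176)*91 = 156*91 = 14196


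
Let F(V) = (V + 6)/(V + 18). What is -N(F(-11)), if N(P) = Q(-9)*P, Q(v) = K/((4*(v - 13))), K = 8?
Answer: -5/77 ≈ -0.064935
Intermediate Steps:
F(V) = (6 + V)/(18 + V)
Q(v) = 8/(-52 + 4*v) (Q(v) = 8/((4*(v - 13))) = 8/((4*(-13 + v))) = 8/(-52 + 4*v))
N(P) = -P/11 (N(P) = (2/(-13 - 9))*P = (2/(-22))*P = (2*(-1/22))*P = -P/11)
-N(F(-11)) = -(-1)*(6 - 11)/(18 - 11)/11 = -(-1)*-5/7/11 = -(-1)*(1/7)*(-5)/11 = -(-1)*(-5)/(11*7) = -1*5/77 = -5/77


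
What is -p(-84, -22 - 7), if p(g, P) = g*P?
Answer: -2436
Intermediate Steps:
p(g, P) = P*g
-p(-84, -22 - 7) = -(-22 - 7)*(-84) = -(-29)*(-84) = -1*2436 = -2436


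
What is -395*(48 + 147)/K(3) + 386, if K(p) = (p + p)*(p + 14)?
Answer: -12551/34 ≈ -369.15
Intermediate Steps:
K(p) = 2*p*(14 + p) (K(p) = (2*p)*(14 + p) = 2*p*(14 + p))
-395*(48 + 147)/K(3) + 386 = -395*(48 + 147)/(2*3*(14 + 3)) + 386 = -77025/(2*3*17) + 386 = -77025/102 + 386 = -395*65/34 + 386 = -25675/34 + 386 = -12551/34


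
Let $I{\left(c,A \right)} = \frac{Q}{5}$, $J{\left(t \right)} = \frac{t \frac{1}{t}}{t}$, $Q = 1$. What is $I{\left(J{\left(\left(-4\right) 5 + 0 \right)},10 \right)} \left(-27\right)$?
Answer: $- \frac{27}{5} \approx -5.4$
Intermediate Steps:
$J{\left(t \right)} = \frac{1}{t}$ ($J{\left(t \right)} = 1 \frac{1}{t} = \frac{1}{t}$)
$I{\left(c,A \right)} = \frac{1}{5}$ ($I{\left(c,A \right)} = 1 \cdot \frac{1}{5} = \frac{1}{5}$)
$I{\left(J{\left(\left(-4\right) 5 + 0 \right)},10 \right)} \left(-27\right) = \frac{1}{5} \left(-27\right) = - \frac{27}{5}$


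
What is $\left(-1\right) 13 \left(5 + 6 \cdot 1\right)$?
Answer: $-143$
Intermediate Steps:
$\left(-1\right) 13 \left(5 + 6 \cdot 1\right) = - 13 \left(5 + 6\right) = \left(-13\right) 11 = -143$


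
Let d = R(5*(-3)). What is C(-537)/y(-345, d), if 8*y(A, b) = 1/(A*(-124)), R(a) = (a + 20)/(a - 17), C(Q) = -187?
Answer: -63998880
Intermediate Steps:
R(a) = (20 + a)/(-17 + a)
d = -5/32 (d = (20 + 5*(-3))/(-17 + 5*(-3)) = (20 - 15)/(-17 - 15) = 5/(-32) = -1/32*5 = -5/32 ≈ -0.15625)
y(A, b) = -1/(992*A) (y(A, b) = 1/(8*((A*(-124)))) = 1/(8*((-124*A))) = (-1/(124*A))/8 = -1/(992*A))
C(-537)/y(-345, d) = -187/((-1/992/(-345))) = -187/((-1/992*(-1/345))) = -187/1/342240 = -187*342240 = -63998880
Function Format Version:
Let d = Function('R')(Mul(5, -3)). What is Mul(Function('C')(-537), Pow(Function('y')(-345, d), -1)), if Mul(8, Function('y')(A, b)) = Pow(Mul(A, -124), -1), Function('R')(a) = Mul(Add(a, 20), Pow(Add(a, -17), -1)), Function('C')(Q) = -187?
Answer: -63998880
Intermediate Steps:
Function('R')(a) = Mul(Pow(Add(-17, a), -1), Add(20, a)) (Function('R')(a) = Mul(Add(20, a), Pow(Add(-17, a), -1)) = Mul(Pow(Add(-17, a), -1), Add(20, a)))
d = Rational(-5, 32) (d = Mul(Pow(Add(-17, Mul(5, -3)), -1), Add(20, Mul(5, -3))) = Mul(Pow(Add(-17, -15), -1), Add(20, -15)) = Mul(Pow(-32, -1), 5) = Mul(Rational(-1, 32), 5) = Rational(-5, 32) ≈ -0.15625)
Function('y')(A, b) = Mul(Rational(-1, 992), Pow(A, -1)) (Function('y')(A, b) = Mul(Rational(1, 8), Pow(Mul(A, -124), -1)) = Mul(Rational(1, 8), Pow(Mul(-124, A), -1)) = Mul(Rational(1, 8), Mul(Rational(-1, 124), Pow(A, -1))) = Mul(Rational(-1, 992), Pow(A, -1)))
Mul(Function('C')(-537), Pow(Function('y')(-345, d), -1)) = Mul(-187, Pow(Mul(Rational(-1, 992), Pow(-345, -1)), -1)) = Mul(-187, Pow(Mul(Rational(-1, 992), Rational(-1, 345)), -1)) = Mul(-187, Pow(Rational(1, 342240), -1)) = Mul(-187, 342240) = -63998880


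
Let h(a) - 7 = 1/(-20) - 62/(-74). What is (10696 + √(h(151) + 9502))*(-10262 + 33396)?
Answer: 247441264 + 11567*√1301889955/185 ≈ 2.4970e+8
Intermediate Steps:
h(a) = 5763/740 (h(a) = 7 + (1/(-20) - 62/(-74)) = 7 + (1*(-1/20) - 62*(-1/74)) = 7 + (-1/20 + 31/37) = 7 + 583/740 = 5763/740)
(10696 + √(h(151) + 9502))*(-10262 + 33396) = (10696 + √(5763/740 + 9502))*(-10262 + 33396) = (10696 + √(7037243/740))*23134 = (10696 + √1301889955/370)*23134 = 247441264 + 11567*√1301889955/185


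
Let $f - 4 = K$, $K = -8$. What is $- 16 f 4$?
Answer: $256$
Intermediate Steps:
$f = -4$ ($f = 4 - 8 = -4$)
$- 16 f 4 = \left(-16\right) \left(-4\right) 4 = 64 \cdot 4 = 256$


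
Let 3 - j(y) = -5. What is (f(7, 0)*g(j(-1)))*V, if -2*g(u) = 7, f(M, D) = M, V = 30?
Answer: -735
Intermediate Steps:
j(y) = 8 (j(y) = 3 - 1*(-5) = 3 + 5 = 8)
g(u) = -7/2 (g(u) = -1/2*7 = -7/2)
(f(7, 0)*g(j(-1)))*V = (7*(-7/2))*30 = -49/2*30 = -735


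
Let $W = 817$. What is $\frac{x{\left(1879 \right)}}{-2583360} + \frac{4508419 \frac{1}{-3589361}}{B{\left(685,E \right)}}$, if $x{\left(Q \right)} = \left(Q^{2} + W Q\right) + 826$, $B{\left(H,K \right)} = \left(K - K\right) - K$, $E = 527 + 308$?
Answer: $- \frac{505785774380917}{258087690450720} \approx -1.9597$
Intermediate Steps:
$E = 835$
$B{\left(H,K \right)} = - K$ ($B{\left(H,K \right)} = 0 - K = - K$)
$x{\left(Q \right)} = 826 + Q^{2} + 817 Q$ ($x{\left(Q \right)} = \left(Q^{2} + 817 Q\right) + 826 = 826 + Q^{2} + 817 Q$)
$\frac{x{\left(1879 \right)}}{-2583360} + \frac{4508419 \frac{1}{-3589361}}{B{\left(685,E \right)}} = \frac{826 + 1879^{2} + 817 \cdot 1879}{-2583360} + \frac{4508419 \frac{1}{-3589361}}{\left(-1\right) 835} = \left(826 + 3530641 + 1535143\right) \left(- \frac{1}{2583360}\right) + \frac{4508419 \left(- \frac{1}{3589361}\right)}{-835} = 5066610 \left(- \frac{1}{2583360}\right) - - \frac{4508419}{2997116435} = - \frac{168887}{86112} + \frac{4508419}{2997116435} = - \frac{505785774380917}{258087690450720}$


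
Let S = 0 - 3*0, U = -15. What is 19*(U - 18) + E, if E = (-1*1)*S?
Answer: -627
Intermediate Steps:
S = 0 (S = 0 + 0 = 0)
E = 0 (E = -1*1*0 = -1*0 = 0)
19*(U - 18) + E = 19*(-15 - 18) + 0 = 19*(-33) + 0 = -627 + 0 = -627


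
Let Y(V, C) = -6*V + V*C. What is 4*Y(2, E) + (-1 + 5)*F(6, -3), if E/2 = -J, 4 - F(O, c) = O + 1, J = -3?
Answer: -12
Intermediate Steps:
F(O, c) = 3 - O (F(O, c) = 4 - (O + 1) = 4 - (1 + O) = 4 + (-1 - O) = 3 - O)
E = 6 (E = 2*(-1*(-3)) = 2*3 = 6)
Y(V, C) = -6*V + C*V
4*Y(2, E) + (-1 + 5)*F(6, -3) = 4*(2*(-6 + 6)) + (-1 + 5)*(3 - 1*6) = 4*(2*0) + 4*(3 - 6) = 4*0 + 4*(-3) = 0 - 12 = -12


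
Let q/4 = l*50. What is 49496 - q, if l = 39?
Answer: 41696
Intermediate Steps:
q = 7800 (q = 4*(39*50) = 4*1950 = 7800)
49496 - q = 49496 - 1*7800 = 49496 - 7800 = 41696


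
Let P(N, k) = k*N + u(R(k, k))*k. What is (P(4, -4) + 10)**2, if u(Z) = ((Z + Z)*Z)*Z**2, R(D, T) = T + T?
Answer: 1074135076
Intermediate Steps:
R(D, T) = 2*T
u(Z) = 2*Z**4 (u(Z) = ((2*Z)*Z)*Z**2 = (2*Z**2)*Z**2 = 2*Z**4)
P(N, k) = 32*k**5 + N*k (P(N, k) = k*N + (2*(2*k)**4)*k = N*k + (2*(16*k**4))*k = N*k + (32*k**4)*k = N*k + 32*k**5 = 32*k**5 + N*k)
(P(4, -4) + 10)**2 = (-4*(4 + 32*(-4)**4) + 10)**2 = (-4*(4 + 32*256) + 10)**2 = (-4*(4 + 8192) + 10)**2 = (-4*8196 + 10)**2 = (-32784 + 10)**2 = (-32774)**2 = 1074135076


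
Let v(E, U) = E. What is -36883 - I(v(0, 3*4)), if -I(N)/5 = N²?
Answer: -36883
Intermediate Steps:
I(N) = -5*N²
-36883 - I(v(0, 3*4)) = -36883 - (-5)*0² = -36883 - (-5)*0 = -36883 - 1*0 = -36883 + 0 = -36883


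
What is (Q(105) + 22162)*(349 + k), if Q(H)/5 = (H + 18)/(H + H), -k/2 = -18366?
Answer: 11506568029/14 ≈ 8.2190e+8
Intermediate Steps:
k = 36732 (k = -2*(-18366) = 36732)
Q(H) = 5*(18 + H)/(2*H) (Q(H) = 5*((H + 18)/(H + H)) = 5*((18 + H)/((2*H))) = 5*((18 + H)*(1/(2*H))) = 5*((18 + H)/(2*H)) = 5*(18 + H)/(2*H))
(Q(105) + 22162)*(349 + k) = ((5/2 + 45/105) + 22162)*(349 + 36732) = ((5/2 + 45*(1/105)) + 22162)*37081 = ((5/2 + 3/7) + 22162)*37081 = (41/14 + 22162)*37081 = (310309/14)*37081 = 11506568029/14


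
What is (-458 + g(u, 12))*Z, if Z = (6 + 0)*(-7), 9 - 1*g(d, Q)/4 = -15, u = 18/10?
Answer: 15204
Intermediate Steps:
u = 9/5 (u = 18*(⅒) = 9/5 ≈ 1.8000)
g(d, Q) = 96 (g(d, Q) = 36 - 4*(-15) = 36 + 60 = 96)
Z = -42 (Z = 6*(-7) = -42)
(-458 + g(u, 12))*Z = (-458 + 96)*(-42) = -362*(-42) = 15204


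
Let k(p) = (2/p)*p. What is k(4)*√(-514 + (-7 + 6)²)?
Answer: 6*I*√57 ≈ 45.299*I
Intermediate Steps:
k(p) = 2 (k(p) = (2/p)*p = 2)
k(4)*√(-514 + (-7 + 6)²) = 2*√(-514 + (-7 + 6)²) = 2*√(-514 + (-1)²) = 2*√(-514 + 1) = 2*√(-513) = 2*(3*I*√57) = 6*I*√57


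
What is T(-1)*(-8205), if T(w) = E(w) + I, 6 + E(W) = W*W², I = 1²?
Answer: 49230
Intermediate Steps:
I = 1
E(W) = -6 + W³ (E(W) = -6 + W*W² = -6 + W³)
T(w) = -5 + w³ (T(w) = (-6 + w³) + 1 = -5 + w³)
T(-1)*(-8205) = (-5 + (-1)³)*(-8205) = (-5 - 1)*(-8205) = -6*(-8205) = 49230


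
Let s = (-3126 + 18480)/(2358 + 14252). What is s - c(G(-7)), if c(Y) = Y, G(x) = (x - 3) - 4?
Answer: 123947/8305 ≈ 14.924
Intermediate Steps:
G(x) = -7 + x (G(x) = (-3 + x) - 4 = -7 + x)
s = 7677/8305 (s = 15354/16610 = 15354*(1/16610) = 7677/8305 ≈ 0.92438)
s - c(G(-7)) = 7677/8305 - (-7 - 7) = 7677/8305 - 1*(-14) = 7677/8305 + 14 = 123947/8305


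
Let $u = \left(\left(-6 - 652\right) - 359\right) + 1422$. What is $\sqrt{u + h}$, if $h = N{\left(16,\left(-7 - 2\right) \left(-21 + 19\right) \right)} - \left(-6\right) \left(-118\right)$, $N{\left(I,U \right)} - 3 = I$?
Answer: $2 i \sqrt{71} \approx 16.852 i$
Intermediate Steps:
$N{\left(I,U \right)} = 3 + I$
$u = 405$ ($u = \left(-658 - 359\right) + 1422 = -1017 + 1422 = 405$)
$h = -689$ ($h = \left(3 + 16\right) - \left(-6\right) \left(-118\right) = 19 - 708 = -689$)
$\sqrt{u + h} = \sqrt{405 - 689} = \sqrt{-284} = 2 i \sqrt{71}$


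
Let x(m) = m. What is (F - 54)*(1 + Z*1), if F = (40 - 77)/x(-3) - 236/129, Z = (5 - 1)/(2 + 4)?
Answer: -28055/387 ≈ -72.494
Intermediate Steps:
Z = ⅔ (Z = 4/6 = 4*(⅙) = ⅔ ≈ 0.66667)
F = 1355/129 (F = (40 - 77)/(-3) - 236/129 = -37*(-⅓) - 236*1/129 = 37/3 - 236/129 = 1355/129 ≈ 10.504)
(F - 54)*(1 + Z*1) = (1355/129 - 54)*(1 + (⅔)*1) = -5611*(1 + ⅔)/129 = -5611/129*5/3 = -28055/387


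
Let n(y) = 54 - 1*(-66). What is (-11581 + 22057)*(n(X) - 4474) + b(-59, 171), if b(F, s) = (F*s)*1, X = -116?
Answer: -45622593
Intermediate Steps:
n(y) = 120 (n(y) = 54 + 66 = 120)
b(F, s) = F*s
(-11581 + 22057)*(n(X) - 4474) + b(-59, 171) = (-11581 + 22057)*(120 - 4474) - 59*171 = 10476*(-4354) - 10089 = -45612504 - 10089 = -45622593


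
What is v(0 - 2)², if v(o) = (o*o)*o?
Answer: 64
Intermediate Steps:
v(o) = o³ (v(o) = o²*o = o³)
v(0 - 2)² = ((0 - 2)³)² = ((-2)³)² = (-8)² = 64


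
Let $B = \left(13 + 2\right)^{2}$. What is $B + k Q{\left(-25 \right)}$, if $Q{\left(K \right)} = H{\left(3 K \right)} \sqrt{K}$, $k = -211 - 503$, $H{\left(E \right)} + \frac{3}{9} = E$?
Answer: $225 + 268940 i \approx 225.0 + 2.6894 \cdot 10^{5} i$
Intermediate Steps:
$H{\left(E \right)} = - \frac{1}{3} + E$
$k = -714$ ($k = -211 - 503 = -714$)
$B = 225$ ($B = 15^{2} = 225$)
$Q{\left(K \right)} = \sqrt{K} \left(- \frac{1}{3} + 3 K\right)$ ($Q{\left(K \right)} = \left(- \frac{1}{3} + 3 K\right) \sqrt{K} = \sqrt{K} \left(- \frac{1}{3} + 3 K\right)$)
$B + k Q{\left(-25 \right)} = 225 - 714 \frac{\sqrt{-25} \left(-1 + 9 \left(-25\right)\right)}{3} = 225 - 714 \frac{5 i \left(-1 - 225\right)}{3} = 225 - 714 \cdot \frac{1}{3} \cdot 5 i \left(-226\right) = 225 - 714 \left(- \frac{1130 i}{3}\right) = 225 + 268940 i$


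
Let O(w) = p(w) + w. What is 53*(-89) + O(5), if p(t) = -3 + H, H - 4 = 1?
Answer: -4710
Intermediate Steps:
H = 5 (H = 4 + 1 = 5)
p(t) = 2 (p(t) = -3 + 5 = 2)
O(w) = 2 + w
53*(-89) + O(5) = 53*(-89) + (2 + 5) = -4717 + 7 = -4710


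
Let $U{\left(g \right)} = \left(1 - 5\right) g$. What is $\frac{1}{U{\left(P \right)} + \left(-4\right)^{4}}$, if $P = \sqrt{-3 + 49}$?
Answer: $\frac{8}{2025} + \frac{\sqrt{46}}{16200} \approx 0.0043693$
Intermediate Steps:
$P = \sqrt{46} \approx 6.7823$
$U{\left(g \right)} = - 4 g$ ($U{\left(g \right)} = \left(1 - 5\right) g = - 4 g$)
$\frac{1}{U{\left(P \right)} + \left(-4\right)^{4}} = \frac{1}{- 4 \sqrt{46} + \left(-4\right)^{4}} = \frac{1}{- 4 \sqrt{46} + 256} = \frac{1}{256 - 4 \sqrt{46}}$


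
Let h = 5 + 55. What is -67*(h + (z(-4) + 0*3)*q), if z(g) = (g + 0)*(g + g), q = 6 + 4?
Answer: -25460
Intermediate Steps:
q = 10
h = 60
z(g) = 2*g² (z(g) = g*(2*g) = 2*g²)
-67*(h + (z(-4) + 0*3)*q) = -67*(60 + (2*(-4)² + 0*3)*10) = -67*(60 + (2*16 + 0)*10) = -67*(60 + (32 + 0)*10) = -67*(60 + 32*10) = -67*(60 + 320) = -67*380 = -25460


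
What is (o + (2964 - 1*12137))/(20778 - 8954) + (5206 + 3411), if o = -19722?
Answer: 101858513/11824 ≈ 8614.6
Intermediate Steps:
(o + (2964 - 1*12137))/(20778 - 8954) + (5206 + 3411) = (-19722 + (2964 - 1*12137))/(20778 - 8954) + (5206 + 3411) = (-19722 + (2964 - 12137))/11824 + 8617 = (-19722 - 9173)*(1/11824) + 8617 = -28895*1/11824 + 8617 = -28895/11824 + 8617 = 101858513/11824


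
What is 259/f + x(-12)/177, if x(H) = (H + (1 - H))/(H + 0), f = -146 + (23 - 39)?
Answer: -30571/19116 ≈ -1.5992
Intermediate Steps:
f = -162 (f = -146 - 16 = -162)
x(H) = 1/H
259/f + x(-12)/177 = 259/(-162) + 1/(-12*177) = 259*(-1/162) - 1/12*1/177 = -259/162 - 1/2124 = -30571/19116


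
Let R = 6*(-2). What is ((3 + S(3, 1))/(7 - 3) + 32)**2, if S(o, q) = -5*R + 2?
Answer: 37249/16 ≈ 2328.1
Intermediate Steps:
R = -12
S(o, q) = 62 (S(o, q) = -5*(-12) + 2 = 60 + 2 = 62)
((3 + S(3, 1))/(7 - 3) + 32)**2 = ((3 + 62)/(7 - 3) + 32)**2 = (65/4 + 32)**2 = (193/4)**2 = 37249/16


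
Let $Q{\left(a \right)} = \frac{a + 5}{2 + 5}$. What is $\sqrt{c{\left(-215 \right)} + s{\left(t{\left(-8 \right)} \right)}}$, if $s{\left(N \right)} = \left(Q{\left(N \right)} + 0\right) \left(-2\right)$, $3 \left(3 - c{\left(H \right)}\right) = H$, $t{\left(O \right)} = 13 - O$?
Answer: $\frac{2 \sqrt{7413}}{21} \approx 8.1999$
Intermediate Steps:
$c{\left(H \right)} = 3 - \frac{H}{3}$
$Q{\left(a \right)} = \frac{5}{7} + \frac{a}{7}$ ($Q{\left(a \right)} = \frac{5 + a}{7} = \left(5 + a\right) \frac{1}{7} = \frac{5}{7} + \frac{a}{7}$)
$s{\left(N \right)} = - \frac{10}{7} - \frac{2 N}{7}$ ($s{\left(N \right)} = \left(\left(\frac{5}{7} + \frac{N}{7}\right) + 0\right) \left(-2\right) = \left(\frac{5}{7} + \frac{N}{7}\right) \left(-2\right) = - \frac{10}{7} - \frac{2 N}{7}$)
$\sqrt{c{\left(-215 \right)} + s{\left(t{\left(-8 \right)} \right)}} = \sqrt{\left(3 - - \frac{215}{3}\right) - \left(\frac{10}{7} + \frac{2 \left(13 - -8\right)}{7}\right)} = \sqrt{\left(3 + \frac{215}{3}\right) - \left(\frac{10}{7} + \frac{2 \left(13 + 8\right)}{7}\right)} = \sqrt{\frac{224}{3} - \frac{52}{7}} = \sqrt{\frac{1412}{21}} = \frac{2 \sqrt{7413}}{21}$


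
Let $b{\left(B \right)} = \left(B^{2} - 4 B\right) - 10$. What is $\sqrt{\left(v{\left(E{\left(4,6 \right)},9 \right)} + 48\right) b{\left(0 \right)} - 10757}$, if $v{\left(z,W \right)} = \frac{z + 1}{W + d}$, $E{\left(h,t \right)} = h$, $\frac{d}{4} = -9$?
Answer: $\frac{i \sqrt{910047}}{9} \approx 106.0 i$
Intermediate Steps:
$d = -36$ ($d = 4 \left(-9\right) = -36$)
$v{\left(z,W \right)} = \frac{1 + z}{-36 + W}$ ($v{\left(z,W \right)} = \frac{z + 1}{W - 36} = \frac{1 + z}{-36 + W}$)
$b{\left(B \right)} = -10 + B^{2} - 4 B$
$\sqrt{\left(v{\left(E{\left(4,6 \right)},9 \right)} + 48\right) b{\left(0 \right)} - 10757} = \sqrt{\left(\frac{1 + 4}{-36 + 9} + 48\right) \left(-10 + 0^{2} - 0\right) - 10757} = \sqrt{\left(\frac{1}{-27} \cdot 5 + 48\right) \left(-10 + 0 + 0\right) - 10757} = \sqrt{\left(\left(- \frac{1}{27}\right) 5 + 48\right) \left(-10\right) - 10757} = \sqrt{\left(- \frac{5}{27} + 48\right) \left(-10\right) - 10757} = \sqrt{\frac{1291}{27} \left(-10\right) - 10757} = \sqrt{- \frac{12910}{27} - 10757} = \sqrt{- \frac{303349}{27}} = \frac{i \sqrt{910047}}{9}$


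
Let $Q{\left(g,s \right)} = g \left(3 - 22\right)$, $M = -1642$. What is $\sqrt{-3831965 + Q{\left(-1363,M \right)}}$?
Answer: $2 i \sqrt{951517} \approx 1950.9 i$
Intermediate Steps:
$Q{\left(g,s \right)} = - 19 g$ ($Q{\left(g,s \right)} = g \left(-19\right) = - 19 g$)
$\sqrt{-3831965 + Q{\left(-1363,M \right)}} = \sqrt{-3831965 - -25897} = \sqrt{-3831965 + 25897} = \sqrt{-3806068} = 2 i \sqrt{951517}$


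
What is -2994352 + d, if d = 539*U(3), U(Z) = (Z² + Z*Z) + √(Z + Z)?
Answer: -2984650 + 539*√6 ≈ -2.9833e+6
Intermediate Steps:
U(Z) = 2*Z² + √2*√Z (U(Z) = (Z² + Z²) + √(2*Z) = 2*Z² + √2*√Z)
d = 9702 + 539*√6 (d = 539*(2*3² + √2*√3) = 539*(2*9 + √6) = 539*(18 + √6) = 9702 + 539*√6 ≈ 11022.)
-2994352 + d = -2994352 + (9702 + 539*√6) = -2984650 + 539*√6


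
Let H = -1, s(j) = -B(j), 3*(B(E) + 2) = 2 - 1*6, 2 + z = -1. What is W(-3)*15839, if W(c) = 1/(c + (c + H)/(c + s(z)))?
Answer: -15839/15 ≈ -1055.9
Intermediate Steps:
z = -3 (z = -2 - 1 = -3)
B(E) = -10/3 (B(E) = -2 + (2 - 1*6)/3 = -2 + (2 - 6)/3 = -2 + (1/3)*(-4) = -2 - 4/3 = -10/3)
s(j) = 10/3 (s(j) = -1*(-10/3) = 10/3)
W(c) = 1/(c + (-1 + c)/(10/3 + c)) (W(c) = 1/(c + (c - 1)/(c + 10/3)) = 1/(c + (-1 + c)/(10/3 + c)))
W(-3)*15839 = ((10 + 3*(-3))/(-3 + 3*(-3)**2 + 13*(-3)))*15839 = ((10 - 9)/(-3 + 3*9 - 39))*15839 = (1/(-3 + 27 - 39))*15839 = (1/(-15))*15839 = -1/15*1*15839 = -1/15*15839 = -15839/15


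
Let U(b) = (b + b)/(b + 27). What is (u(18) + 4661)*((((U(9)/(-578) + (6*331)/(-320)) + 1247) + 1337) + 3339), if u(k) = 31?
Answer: 18877882707/680 ≈ 2.7762e+7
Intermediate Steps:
U(b) = 2*b/(27 + b) (U(b) = (2*b)/(27 + b) = 2*b/(27 + b))
(u(18) + 4661)*((((U(9)/(-578) + (6*331)/(-320)) + 1247) + 1337) + 3339) = (31 + 4661)*(((((2*9/(27 + 9))/(-578) + (6*331)/(-320)) + 1247) + 1337) + 3339) = 4692*(((((2*9/36)*(-1/578) + 1986*(-1/320)) + 1247) + 1337) + 3339) = 4692*(((((2*9*(1/36))*(-1/578) - 993/160) + 1247) + 1337) + 3339) = 4692*(((((1/2)*(-1/578) - 993/160) + 1247) + 1337) + 3339) = 4692*((((-1/1156 - 993/160) + 1247) + 1337) + 3339) = 4692*(((-287017/46240 + 1247) + 1337) + 3339) = 4692*((57374263/46240 + 1337) + 3339) = 4692*(119197143/46240 + 3339) = 4692*(273592503/46240) = 18877882707/680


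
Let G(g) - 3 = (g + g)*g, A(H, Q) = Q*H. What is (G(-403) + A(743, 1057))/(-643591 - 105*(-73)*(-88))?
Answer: -1110172/1318111 ≈ -0.84225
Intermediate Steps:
A(H, Q) = H*Q
G(g) = 3 + 2*g² (G(g) = 3 + (g + g)*g = 3 + (2*g)*g = 3 + 2*g²)
(G(-403) + A(743, 1057))/(-643591 - 105*(-73)*(-88)) = ((3 + 2*(-403)²) + 743*1057)/(-643591 - 105*(-73)*(-88)) = ((3 + 2*162409) + 785351)/(-643591 + 7665*(-88)) = ((3 + 324818) + 785351)/(-643591 - 674520) = (324821 + 785351)/(-1318111) = 1110172*(-1/1318111) = -1110172/1318111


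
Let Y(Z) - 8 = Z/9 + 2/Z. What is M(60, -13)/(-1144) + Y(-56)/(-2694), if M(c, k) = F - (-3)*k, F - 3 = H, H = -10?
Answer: 3840829/97080984 ≈ 0.039563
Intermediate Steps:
Y(Z) = 8 + 2/Z + Z/9 (Y(Z) = 8 + (Z/9 + 2/Z) = 8 + (2/Z + Z/9) = 8 + 2/Z + Z/9)
F = -7 (F = 3 - 10 = -7)
M(c, k) = -7 + 3*k (M(c, k) = -7 - (-3)*k = -7 + 3*k)
M(60, -13)/(-1144) + Y(-56)/(-2694) = (-7 + 3*(-13))/(-1144) + (8 + 2/(-56) + (⅑)*(-56))/(-2694) = (-7 - 39)*(-1/1144) + (8 + 2*(-1/56) - 56/9)*(-1/2694) = -46*(-1/1144) + (8 - 1/28 - 56/9)*(-1/2694) = 23/572 + (439/252)*(-1/2694) = 23/572 - 439/678888 = 3840829/97080984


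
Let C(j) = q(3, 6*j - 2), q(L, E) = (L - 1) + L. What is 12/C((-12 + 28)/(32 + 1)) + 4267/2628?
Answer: 52871/13140 ≈ 4.0237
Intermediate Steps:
q(L, E) = -1 + 2*L (q(L, E) = (-1 + L) + L = -1 + 2*L)
C(j) = 5 (C(j) = -1 + 2*3 = -1 + 6 = 5)
12/C((-12 + 28)/(32 + 1)) + 4267/2628 = 12/5 + 4267/2628 = 52871/13140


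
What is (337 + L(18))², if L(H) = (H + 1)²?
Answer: 487204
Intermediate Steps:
L(H) = (1 + H)²
(337 + L(18))² = (337 + (1 + 18)²)² = (337 + 19²)² = (337 + 361)² = 698² = 487204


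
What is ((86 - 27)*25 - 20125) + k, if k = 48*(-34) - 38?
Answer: -20320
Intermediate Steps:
k = -1670 (k = -1632 - 38 = -1670)
((86 - 27)*25 - 20125) + k = ((86 - 27)*25 - 20125) - 1670 = (59*25 - 20125) - 1670 = (1475 - 20125) - 1670 = -18650 - 1670 = -20320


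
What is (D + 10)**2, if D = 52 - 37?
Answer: 625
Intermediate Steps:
D = 15
(D + 10)**2 = (15 + 10)**2 = 25**2 = 625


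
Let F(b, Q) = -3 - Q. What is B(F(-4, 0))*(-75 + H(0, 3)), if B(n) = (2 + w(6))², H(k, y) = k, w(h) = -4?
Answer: -300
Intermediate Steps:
B(n) = 4 (B(n) = (2 - 4)² = (-2)² = 4)
B(F(-4, 0))*(-75 + H(0, 3)) = 4*(-75 + 0) = 4*(-75) = -300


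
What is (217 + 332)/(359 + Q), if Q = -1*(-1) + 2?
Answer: 549/362 ≈ 1.5166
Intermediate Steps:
Q = 3 (Q = 1 + 2 = 3)
(217 + 332)/(359 + Q) = (217 + 332)/(359 + 3) = 549/362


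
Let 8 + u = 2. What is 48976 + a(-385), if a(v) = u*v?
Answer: 51286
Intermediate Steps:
u = -6 (u = -8 + 2 = -6)
a(v) = -6*v
48976 + a(-385) = 48976 - 6*(-385) = 48976 + 2310 = 51286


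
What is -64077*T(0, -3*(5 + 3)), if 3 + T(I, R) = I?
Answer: 192231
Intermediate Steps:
T(I, R) = -3 + I
-64077*T(0, -3*(5 + 3)) = -64077*(-3 + 0) = -64077*(-3) = 192231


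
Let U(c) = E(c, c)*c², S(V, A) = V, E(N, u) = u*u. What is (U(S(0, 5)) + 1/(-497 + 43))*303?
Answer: -303/454 ≈ -0.66740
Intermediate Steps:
E(N, u) = u²
U(c) = c⁴ (U(c) = c²*c² = c⁴)
(U(S(0, 5)) + 1/(-497 + 43))*303 = (0⁴ + 1/(-497 + 43))*303 = (0 + 1/(-454))*303 = (0 - 1/454)*303 = -1/454*303 = -303/454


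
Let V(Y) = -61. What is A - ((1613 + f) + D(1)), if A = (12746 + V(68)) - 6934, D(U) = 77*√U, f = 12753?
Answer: -8692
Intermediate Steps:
A = 5751 (A = (12746 - 61) - 6934 = 12685 - 6934 = 5751)
A - ((1613 + f) + D(1)) = 5751 - ((1613 + 12753) + 77*√1) = 5751 - (14366 + 77*1) = 5751 - (14366 + 77) = 5751 - 1*14443 = 5751 - 14443 = -8692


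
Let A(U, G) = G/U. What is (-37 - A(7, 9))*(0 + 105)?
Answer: -4020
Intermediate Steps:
(-37 - A(7, 9))*(0 + 105) = (-37 - 9/7)*(0 + 105) = (-37 - 9/7)*105 = -268/7*105 = -4020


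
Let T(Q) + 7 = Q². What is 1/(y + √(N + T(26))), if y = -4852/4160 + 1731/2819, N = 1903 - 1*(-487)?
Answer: 4747126314320/26290146046649551 + 8595216697600*√3059/26290146046649551 ≈ 0.018263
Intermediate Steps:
T(Q) = -7 + Q²
N = 2390 (N = 1903 + 487 = 2390)
y = -1619207/2931760 (y = -4852*1/4160 + 1731*(1/2819) = -1213/1040 + 1731/2819 = -1619207/2931760 ≈ -0.55230)
1/(y + √(N + T(26))) = 1/(-1619207/2931760 + √(2390 + (-7 + 26²))) = 1/(-1619207/2931760 + √(2390 + (-7 + 676))) = 1/(-1619207/2931760 + √(2390 + 669)) = 1/(-1619207/2931760 + √3059)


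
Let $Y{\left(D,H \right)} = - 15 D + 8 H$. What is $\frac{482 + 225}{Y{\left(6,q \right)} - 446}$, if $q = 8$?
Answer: $- \frac{707}{472} \approx -1.4979$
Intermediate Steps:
$\frac{482 + 225}{Y{\left(6,q \right)} - 446} = \frac{482 + 225}{\left(\left(-15\right) 6 + 8 \cdot 8\right) - 446} = \frac{707}{\left(-90 + 64\right) - 446} = \frac{707}{-26 - 446} = \frac{707}{-472} = 707 \left(- \frac{1}{472}\right) = - \frac{707}{472}$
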